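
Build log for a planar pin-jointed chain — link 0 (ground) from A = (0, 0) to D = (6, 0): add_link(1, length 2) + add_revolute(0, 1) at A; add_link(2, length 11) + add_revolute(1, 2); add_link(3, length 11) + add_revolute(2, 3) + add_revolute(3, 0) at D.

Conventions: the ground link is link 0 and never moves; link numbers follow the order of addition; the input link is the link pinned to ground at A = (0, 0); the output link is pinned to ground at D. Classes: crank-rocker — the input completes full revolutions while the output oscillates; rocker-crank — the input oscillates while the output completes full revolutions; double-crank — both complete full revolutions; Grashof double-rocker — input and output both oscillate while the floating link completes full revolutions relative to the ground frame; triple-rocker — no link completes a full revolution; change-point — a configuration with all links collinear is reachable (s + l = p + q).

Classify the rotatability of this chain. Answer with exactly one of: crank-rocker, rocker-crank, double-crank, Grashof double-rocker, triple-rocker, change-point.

lengths: ground=6, input=2, coupler=11, output=11
sorted: s=2 (shortest), l=11 (longest), p+q=17
s + l = 13 vs p + q = 17
s + l < p + q (Grashof) with shortest = input link → crank-rocker

crank-rocker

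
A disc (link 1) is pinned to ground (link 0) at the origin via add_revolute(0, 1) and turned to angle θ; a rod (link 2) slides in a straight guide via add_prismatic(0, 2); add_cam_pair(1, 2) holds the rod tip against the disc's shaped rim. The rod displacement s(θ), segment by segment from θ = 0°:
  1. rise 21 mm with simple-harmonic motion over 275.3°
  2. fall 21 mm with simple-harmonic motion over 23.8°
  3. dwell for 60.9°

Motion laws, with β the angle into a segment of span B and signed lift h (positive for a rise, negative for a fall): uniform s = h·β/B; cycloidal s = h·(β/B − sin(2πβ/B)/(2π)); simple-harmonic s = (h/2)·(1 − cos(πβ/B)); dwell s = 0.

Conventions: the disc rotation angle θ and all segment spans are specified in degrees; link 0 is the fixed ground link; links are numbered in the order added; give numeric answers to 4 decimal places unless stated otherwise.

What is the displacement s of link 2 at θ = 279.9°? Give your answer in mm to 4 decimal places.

segment 1 (0° to 275.3°, simple-harmonic, h = 21) is passed completely: s = 0.0000 + (21) = 21.0000
θ = 279.9° falls in segment 2 (275.3° to 299.1°, simple-harmonic, h = -21): β = 279.9 − 275.3 = 4.6°, B = 23.8°; Δs = -21/2·(1 − cos(π·0.1933)) = -1.8769; s = 21.0000 − 1.8769 = 19.1231

19.1231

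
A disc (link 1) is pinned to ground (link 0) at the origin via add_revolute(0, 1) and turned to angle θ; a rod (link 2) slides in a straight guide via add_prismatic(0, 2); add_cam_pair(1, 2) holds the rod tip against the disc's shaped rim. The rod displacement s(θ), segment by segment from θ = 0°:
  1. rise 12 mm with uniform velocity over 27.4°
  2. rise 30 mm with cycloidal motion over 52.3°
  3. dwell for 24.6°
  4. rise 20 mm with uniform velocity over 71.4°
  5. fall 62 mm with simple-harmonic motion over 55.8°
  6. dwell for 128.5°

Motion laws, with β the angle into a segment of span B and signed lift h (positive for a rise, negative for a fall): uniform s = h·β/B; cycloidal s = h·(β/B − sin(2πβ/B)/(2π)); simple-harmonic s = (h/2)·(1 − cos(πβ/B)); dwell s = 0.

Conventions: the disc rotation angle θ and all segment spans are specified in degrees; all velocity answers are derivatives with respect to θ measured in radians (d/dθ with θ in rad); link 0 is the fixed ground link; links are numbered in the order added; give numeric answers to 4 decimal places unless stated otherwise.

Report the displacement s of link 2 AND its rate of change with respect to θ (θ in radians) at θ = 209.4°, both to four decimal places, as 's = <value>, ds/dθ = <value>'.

segment 1 (0° to 27.4°, uniform, h = 12) is passed completely: s = 0.0000 + (12) = 12.0000
segment 2 (27.4° to 79.7°, cycloidal, h = 30) is passed completely: s = 12.0000 + (30) = 42.0000
segment 3 (79.7° to 104.3°, dwell): s unchanged at 42.0000
segment 4 (104.3° to 175.7°, uniform, h = 20) is passed completely: s = 42.0000 + (20) = 62.0000
θ = 209.4° falls in segment 5 (175.7° to 231.5°, simple-harmonic, h = -62): β = 209.4 − 175.7 = 33.7°, B = 55.8°; Δs = -62/2·(1 − cos(π·0.6039)) = -40.9440; s = 62.0000 − 40.9440 = 21.0560
velocity in seg [175.7°–231.5°] (simple-harmonic), θ in radians: β = 33.7° = 0.5882 rad, B = 55.8° = 0.9739 rad; ds/dθ = (πh/(2B)) sin(πβ/B) = (π·(-62)/(2·0.9739)) sin(π·0.6039) = -94.715611 mm/rad

s = 21.0560, ds/dθ = -94.7156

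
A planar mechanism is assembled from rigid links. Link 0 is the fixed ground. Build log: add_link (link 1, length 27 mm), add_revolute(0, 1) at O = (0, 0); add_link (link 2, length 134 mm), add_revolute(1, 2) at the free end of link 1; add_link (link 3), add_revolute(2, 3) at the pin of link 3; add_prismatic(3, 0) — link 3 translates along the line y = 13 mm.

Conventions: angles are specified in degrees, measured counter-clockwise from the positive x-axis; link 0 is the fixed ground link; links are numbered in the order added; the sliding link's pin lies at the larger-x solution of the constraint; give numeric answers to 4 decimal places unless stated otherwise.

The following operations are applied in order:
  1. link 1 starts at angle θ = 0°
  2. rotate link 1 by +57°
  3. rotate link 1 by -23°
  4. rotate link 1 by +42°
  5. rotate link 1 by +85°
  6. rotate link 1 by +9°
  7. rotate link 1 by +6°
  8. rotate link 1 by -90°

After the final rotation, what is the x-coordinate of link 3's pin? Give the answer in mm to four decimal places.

geometry: r = 27 mm, L = 134 mm, e = 13 mm; θ starts at 0°
rotate link 1 by +57°: θ ← 0° +57° = 57°
rotate link 1 by -23°: θ ← 57° -23° = 34°
rotate link 1 by +42°: θ ← 34° +42° = 76°
rotate link 1 by +85°: θ ← 76° +85° = 161°
rotate link 1 by +9°: θ ← 161° +9° = 170°
rotate link 1 by +6°: θ ← 170° +6° = 176°
rotate link 1 by -90°: θ ← 176° -90° = 86°
crank pin P = (r cos θ, r sin θ) = (1.883425, 26.934229)
h = r sin θ − e = 26.934229 − 13 = 13.934229
x = r cos θ + √(L² − h²) = 1.883425 + 133.273543 = 135.156968

135.1570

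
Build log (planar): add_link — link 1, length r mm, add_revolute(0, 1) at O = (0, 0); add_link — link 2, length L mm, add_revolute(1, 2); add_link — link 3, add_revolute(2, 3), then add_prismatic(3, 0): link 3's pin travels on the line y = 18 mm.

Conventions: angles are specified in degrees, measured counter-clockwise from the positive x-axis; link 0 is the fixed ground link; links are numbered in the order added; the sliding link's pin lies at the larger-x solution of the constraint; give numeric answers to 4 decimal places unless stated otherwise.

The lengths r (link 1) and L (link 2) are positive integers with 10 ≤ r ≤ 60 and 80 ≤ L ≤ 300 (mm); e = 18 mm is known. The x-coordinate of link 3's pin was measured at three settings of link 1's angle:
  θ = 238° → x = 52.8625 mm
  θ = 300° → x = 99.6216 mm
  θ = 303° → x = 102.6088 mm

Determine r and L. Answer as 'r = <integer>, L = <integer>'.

constraint per measurement: (x − r cos θ)² + (r sin θ − e)² = L²
subtracting the θ₁ and θ₂ equations cancels the r² and L² terms:
r = (x₁² − x₂²) / (2[(x₁cos θ₁ + e sin θ₁) − (x₂cos θ₂ + e sin θ₂)]) = 46.0001 → r = 46
L² = (x₁ − r cos θ₁)² + (r sin θ₁ − e)² = 9215.9944 → L = 96.0000 → L = 96
check at θ₃=303°: x = 102.6088 (printed 102.6088) ✓

r = 46, L = 96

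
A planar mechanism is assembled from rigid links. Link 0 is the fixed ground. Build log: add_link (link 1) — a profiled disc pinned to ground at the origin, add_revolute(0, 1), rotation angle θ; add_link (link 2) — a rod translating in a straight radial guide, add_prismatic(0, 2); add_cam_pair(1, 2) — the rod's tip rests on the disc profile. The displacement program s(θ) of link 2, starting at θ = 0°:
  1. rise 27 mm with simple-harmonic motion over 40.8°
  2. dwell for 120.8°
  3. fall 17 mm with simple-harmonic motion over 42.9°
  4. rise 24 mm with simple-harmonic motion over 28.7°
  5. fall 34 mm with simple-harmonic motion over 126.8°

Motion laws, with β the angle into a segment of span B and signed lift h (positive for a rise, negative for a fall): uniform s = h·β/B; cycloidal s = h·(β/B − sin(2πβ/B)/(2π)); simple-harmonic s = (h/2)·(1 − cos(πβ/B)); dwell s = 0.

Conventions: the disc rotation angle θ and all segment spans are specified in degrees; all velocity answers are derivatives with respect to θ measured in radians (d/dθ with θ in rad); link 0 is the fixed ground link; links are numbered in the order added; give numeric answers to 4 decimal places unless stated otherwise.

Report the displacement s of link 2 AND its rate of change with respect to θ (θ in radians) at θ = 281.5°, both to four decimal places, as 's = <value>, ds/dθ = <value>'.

seg 1 [0°–40.8°] simple-harmonic, h=27: full span → s += 27 → s = 27.0000
seg 2 [40.8°–161.6°] dwell: s stays 27.0000
seg 3 [161.6°–204.5°] simple-harmonic, h=-17: full span → s += -17 → s = 10.0000
seg 4 [204.5°–233.2°] simple-harmonic, h=24: full span → s += 24 → s = 34.0000
seg 5 [233.2°–360°] simple-harmonic, h=-34: θ=281.5° here. β=48.3, B=126.8. -34/2·(1 − cos(π·0.3809)) = -10.7873 → s = 23.2127
velocity in seg [233.2°–360°] (simple-harmonic), θ in radians: β = 48.3° = 0.8430 rad, B = 126.8° = 2.2131 rad; ds/dθ = (πh/(2B)) sin(πβ/B) = (π·(-34)/(2·2.2131)) sin(π·0.3809) = -22.463263 mm/rad

s = 23.2127, ds/dθ = -22.4633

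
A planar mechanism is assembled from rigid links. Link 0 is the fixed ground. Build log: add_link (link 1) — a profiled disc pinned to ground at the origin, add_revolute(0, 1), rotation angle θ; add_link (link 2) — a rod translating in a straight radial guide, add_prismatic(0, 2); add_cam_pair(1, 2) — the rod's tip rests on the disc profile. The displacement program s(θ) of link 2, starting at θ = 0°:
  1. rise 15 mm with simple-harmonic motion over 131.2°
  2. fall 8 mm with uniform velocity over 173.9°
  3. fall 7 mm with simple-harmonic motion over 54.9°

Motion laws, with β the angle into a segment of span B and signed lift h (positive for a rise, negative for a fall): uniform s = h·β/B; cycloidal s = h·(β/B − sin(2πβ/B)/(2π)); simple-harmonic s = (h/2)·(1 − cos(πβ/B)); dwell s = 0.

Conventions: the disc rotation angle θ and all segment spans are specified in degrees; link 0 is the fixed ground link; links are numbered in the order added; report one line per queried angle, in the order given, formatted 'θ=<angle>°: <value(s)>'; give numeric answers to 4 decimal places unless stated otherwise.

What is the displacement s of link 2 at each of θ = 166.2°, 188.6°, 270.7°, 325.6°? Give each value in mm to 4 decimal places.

seg 1 [0°–131.2°] simple-harmonic, h=15: full span → s += 15 → s = 15.0000
seg 2 [131.2°–305.1°] uniform, h=-8: θ=166.2° here. β=35, B=173.9. -8·35/173.9 = -1.6101 → s = 13.3899
seg 2 [131.2°–305.1°] uniform, h=-8: θ=188.6° here. β=57.4, B=173.9. -8·57.4/173.9 = -2.6406 → s = 12.3594
seg 2 [131.2°–305.1°] uniform, h=-8: θ=270.7° here. β=139.5, B=173.9. -8·139.5/173.9 = -6.4175 → s = 8.5825
seg 2 [131.2°–305.1°] uniform, h=-8: full span → s += -8 → s = 7.0000
seg 3 [305.1°–360°] simple-harmonic, h=-7: θ=325.6° here. β=20.5, B=54.9. -7/2·(1 − cos(π·0.3734)) = -2.1444 → s = 4.8556

θ=166.2°: 13.3899
θ=188.6°: 12.3594
θ=270.7°: 8.5825
θ=325.6°: 4.8556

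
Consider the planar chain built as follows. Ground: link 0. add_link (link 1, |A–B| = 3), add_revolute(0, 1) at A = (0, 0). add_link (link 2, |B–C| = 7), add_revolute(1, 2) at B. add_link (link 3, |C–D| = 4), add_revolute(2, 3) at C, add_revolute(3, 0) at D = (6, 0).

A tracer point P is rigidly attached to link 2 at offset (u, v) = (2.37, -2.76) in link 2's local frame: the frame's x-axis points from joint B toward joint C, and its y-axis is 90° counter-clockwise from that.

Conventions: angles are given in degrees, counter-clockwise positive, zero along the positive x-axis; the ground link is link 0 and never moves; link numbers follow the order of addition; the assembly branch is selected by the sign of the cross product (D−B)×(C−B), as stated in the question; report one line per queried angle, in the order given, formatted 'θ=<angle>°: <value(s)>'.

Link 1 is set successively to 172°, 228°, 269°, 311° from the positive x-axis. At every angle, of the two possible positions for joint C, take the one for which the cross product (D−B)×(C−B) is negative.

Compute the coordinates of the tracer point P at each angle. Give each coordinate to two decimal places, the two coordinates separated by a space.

A=(0,0), D=(6.00,0)
θ=172°: B = A + 3.00·(cos172°, sin172°) = (-2.9708, 0.4175)
θ=172°: |BD| = 8.9805
θ=172°: circle(B,7.00) ∩ circle(D,4.00): a=6.3276, h=2.9936
θ=172°:   candidates: C₊=(3.4891,3.1137) cross=26.884; C₋=(3.2107,-2.8671) cross=-26.884
θ=172°:   branch - wants cross < 0 → take C=(3.2107,-2.8671) (cross=-26.884)
θ=172°: ex = (C−B)/|BC| = (0.8831,-0.4692); ey = (0.4692,0.8831)
θ=172°: P = B + 2.37·ex + -2.76·ey = (-2.1730,-3.1318)
θ=228°: B = A + 3.00·(cos228°, sin228°) = (-2.0074, -2.2294)
θ=228°: |BD| = 8.3120
θ=228°: circle(B,7.00) ∩ circle(D,4.00): a=6.1411, h=3.3596
θ=228°:   candidates: C₊=(3.0075,2.6543) cross=27.925; C₋=(4.8098,-3.8188) cross=-27.925
θ=228°:   branch - wants cross < 0 → take C=(4.8098,-3.8188) (cross=-27.925)
θ=228°: ex = (C−B)/|BC| = (0.9739,-0.2271); ey = (0.2271,0.9739)
θ=228°: P = B + 2.37·ex + -2.76·ey = (-0.3260,-5.4555)
θ=269°: B = A + 3.00·(cos269°, sin269°) = (-0.0524, -2.9995)
θ=269°: |BD| = 6.7549
θ=269°: circle(B,7.00) ∩ circle(D,4.00): a=5.8201, h=3.8892
θ=269°:   candidates: C₊=(3.4354,3.0697) cross=26.271; C₋=(6.8895,-3.8998) cross=-26.271
θ=269°:   branch - wants cross < 0 → take C=(6.8895,-3.8998) (cross=-26.271)
θ=269°: ex = (C−B)/|BC| = (0.9917,-0.1286); ey = (0.1286,0.9917)
θ=269°: P = B + 2.37·ex + -2.76·ey = (1.9430,-6.0414)
θ=311°: B = A + 3.00·(cos311°, sin311°) = (1.9682, -2.2641)
θ=311°: |BD| = 4.6241
θ=311°: circle(B,7.00) ∩ circle(D,4.00): a=5.8803, h=3.7976
θ=311°:   candidates: C₊=(5.2359,3.9263) cross=17.560; C₋=(8.9548,-2.6961) cross=-17.560
θ=311°:   branch - wants cross < 0 → take C=(8.9548,-2.6961) (cross=-17.560)
θ=311°: ex = (C−B)/|BC| = (0.9981,-0.0617); ey = (0.0617,0.9981)
θ=311°: P = B + 2.37·ex + -2.76·ey = (4.1633,-5.1651)

θ=172°: -2.17 -3.13
θ=228°: -0.33 -5.46
θ=269°: 1.94 -6.04
θ=311°: 4.16 -5.17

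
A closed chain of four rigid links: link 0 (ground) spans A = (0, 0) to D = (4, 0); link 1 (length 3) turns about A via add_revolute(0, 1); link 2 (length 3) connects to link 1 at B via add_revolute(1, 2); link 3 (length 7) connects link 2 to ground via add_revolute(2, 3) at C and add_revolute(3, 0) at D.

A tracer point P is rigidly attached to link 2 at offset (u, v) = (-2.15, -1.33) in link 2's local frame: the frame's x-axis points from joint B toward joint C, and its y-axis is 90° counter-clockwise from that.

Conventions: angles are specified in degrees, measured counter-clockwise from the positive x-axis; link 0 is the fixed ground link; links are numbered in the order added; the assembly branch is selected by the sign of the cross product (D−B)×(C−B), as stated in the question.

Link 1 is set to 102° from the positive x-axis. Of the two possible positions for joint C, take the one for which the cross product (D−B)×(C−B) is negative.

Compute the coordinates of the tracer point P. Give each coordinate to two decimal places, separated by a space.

A=(0,0), D=(4.00,0)
B = A + 3.00·(cos102°, sin102°) = (-0.6237, 2.9344)
|BD| = 5.4763
circle(B,3.00) ∩ circle(D,7.00): a=-0.9139, h=2.8574
  candidates: C₊=(0.1357,5.8367) cross=15.648; C₋=(-2.9265,1.0116) cross=-15.648
  branch - wants cross < 0 → take C=(-2.9265,1.0116) (cross=-15.648)
ex = (C−B)/|BC| = (-0.7676,-0.6409); ey = (0.6409,-0.7676)
P = B + -2.15·ex + -1.33·ey = (0.1741,5.3334)

0.17 5.33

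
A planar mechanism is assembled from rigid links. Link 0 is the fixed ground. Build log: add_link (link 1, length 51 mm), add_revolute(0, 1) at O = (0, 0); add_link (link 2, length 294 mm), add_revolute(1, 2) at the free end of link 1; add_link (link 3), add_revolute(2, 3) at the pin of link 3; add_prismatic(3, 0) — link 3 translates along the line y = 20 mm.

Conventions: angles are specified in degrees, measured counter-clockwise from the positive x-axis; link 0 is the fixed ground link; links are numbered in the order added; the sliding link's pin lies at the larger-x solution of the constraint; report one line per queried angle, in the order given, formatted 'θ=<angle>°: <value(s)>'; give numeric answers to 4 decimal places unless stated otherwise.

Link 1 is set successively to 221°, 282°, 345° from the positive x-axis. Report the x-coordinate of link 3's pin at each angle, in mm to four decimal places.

geometry: r = 51 mm, L = 294 mm, e = 20 mm
θ=221°: crank pin P = (r cos θ, r sin θ) = (-38.490189, -33.459010)
θ=221°: h = r sin θ − e = -33.459010 − 20 = -53.459010
θ=221°: x = r cos θ + √(L² − h²) = -38.490189 + 289.098831 = 250.608643
θ=282°: crank pin P = (r cos θ, r sin θ) = (10.603496, -49.885528)
θ=282°: h = r sin θ − e = -49.885528 − 20 = -69.885528
θ=282°: x = r cos θ + √(L² − h²) = 10.603496 + 285.573131 = 296.176627
θ=345°: crank pin P = (r cos θ, r sin θ) = (49.262217, -13.199771)
θ=345°: h = r sin θ − e = -13.199771 − 20 = -33.199771
θ=345°: x = r cos θ + √(L² − h²) = 49.262217 + 292.119454 = 341.381671

θ=221°: 250.6086
θ=282°: 296.1766
θ=345°: 341.3817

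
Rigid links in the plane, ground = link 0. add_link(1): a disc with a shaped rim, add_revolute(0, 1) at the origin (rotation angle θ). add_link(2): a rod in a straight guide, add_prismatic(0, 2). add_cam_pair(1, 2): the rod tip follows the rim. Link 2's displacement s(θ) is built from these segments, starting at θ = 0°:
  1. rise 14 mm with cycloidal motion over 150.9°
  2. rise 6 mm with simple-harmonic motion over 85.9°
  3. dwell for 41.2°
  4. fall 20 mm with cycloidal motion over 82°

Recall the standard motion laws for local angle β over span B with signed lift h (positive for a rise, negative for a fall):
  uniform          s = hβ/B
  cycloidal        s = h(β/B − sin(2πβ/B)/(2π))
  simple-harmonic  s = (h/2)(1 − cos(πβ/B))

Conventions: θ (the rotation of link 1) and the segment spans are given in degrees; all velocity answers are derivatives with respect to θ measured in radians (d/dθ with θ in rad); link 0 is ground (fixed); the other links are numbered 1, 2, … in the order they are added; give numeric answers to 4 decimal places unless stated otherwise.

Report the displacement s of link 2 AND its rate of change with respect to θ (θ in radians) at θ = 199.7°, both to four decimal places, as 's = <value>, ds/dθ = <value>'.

segment 1 (0° to 150.9°, cycloidal, h = 14) is passed completely: s = 0.0000 + (14) = 14.0000
θ = 199.7° falls in segment 2 (150.9° to 236.8°, simple-harmonic, h = 6): β = 199.7 − 150.9 = 48.8°, B = 85.9°; Δs = 6/2·(1 − cos(π·0.5681)) = 3.6370; s = 14.0000 + 3.6370 = 17.6370
velocity in seg [150.9°–236.8°] (simple-harmonic), θ in radians: β = 48.8° = 0.8517 rad, B = 85.9° = 1.4992 rad; ds/dθ = (πh/(2B)) sin(πβ/B) = (π·6/(2·1.4992)) sin(π·0.5681) = 6.143049 mm/rad

s = 17.6370, ds/dθ = 6.1430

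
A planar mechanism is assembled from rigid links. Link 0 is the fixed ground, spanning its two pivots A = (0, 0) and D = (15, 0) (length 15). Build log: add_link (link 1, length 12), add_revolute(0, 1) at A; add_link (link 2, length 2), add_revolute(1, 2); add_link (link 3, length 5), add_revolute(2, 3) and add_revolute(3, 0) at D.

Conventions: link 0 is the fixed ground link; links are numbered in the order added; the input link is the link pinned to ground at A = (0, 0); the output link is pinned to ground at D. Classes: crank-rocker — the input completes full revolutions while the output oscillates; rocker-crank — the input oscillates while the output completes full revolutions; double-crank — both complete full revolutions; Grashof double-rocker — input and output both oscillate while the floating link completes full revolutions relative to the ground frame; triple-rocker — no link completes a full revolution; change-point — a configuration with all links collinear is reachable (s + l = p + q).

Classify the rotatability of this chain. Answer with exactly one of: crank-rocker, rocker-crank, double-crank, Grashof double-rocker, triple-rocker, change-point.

lengths: ground=15, input=12, coupler=2, output=5
sorted: s=2 (shortest), l=15 (longest), p+q=17
s + l = 17 vs p + q = 17
s + l = p + q → change-point (collinear configuration reachable)

change-point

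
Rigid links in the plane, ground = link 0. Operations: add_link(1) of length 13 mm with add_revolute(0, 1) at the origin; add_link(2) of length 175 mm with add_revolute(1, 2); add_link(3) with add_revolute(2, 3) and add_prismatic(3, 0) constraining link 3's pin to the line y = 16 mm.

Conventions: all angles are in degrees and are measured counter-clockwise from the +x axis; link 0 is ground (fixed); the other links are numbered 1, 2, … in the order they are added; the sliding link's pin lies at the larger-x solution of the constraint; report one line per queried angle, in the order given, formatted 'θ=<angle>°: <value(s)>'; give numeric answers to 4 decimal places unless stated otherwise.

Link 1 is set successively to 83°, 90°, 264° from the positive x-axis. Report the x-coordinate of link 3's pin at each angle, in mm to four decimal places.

geometry: r = 13 mm, L = 175 mm, e = 16 mm
θ=83°: crank pin P = (r cos θ, r sin θ) = (1.584301, 12.903100)
θ=83°: h = r sin θ − e = 12.903100 − 16 = -3.096900
θ=83°: x = r cos θ + √(L² − h²) = 1.584301 + 174.972596 = 176.556897
θ=90°: crank pin P = (r cos θ, r sin θ) = (0.000000, 13.000000)
θ=90°: h = r sin θ − e = 13.000000 − 16 = -3.000000
θ=90°: x = r cos θ + √(L² − h²) = 0.000000 + 174.974284 = 174.974284
θ=264°: crank pin P = (r cos θ, r sin θ) = (-1.358870, -12.928785)
θ=264°: h = r sin θ − e = -12.928785 − 16 = -28.928785
θ=264°: x = r cos θ + √(L² − h²) = -1.358870 + 172.592368 = 171.233498

θ=83°: 176.5569
θ=90°: 174.9743
θ=264°: 171.2335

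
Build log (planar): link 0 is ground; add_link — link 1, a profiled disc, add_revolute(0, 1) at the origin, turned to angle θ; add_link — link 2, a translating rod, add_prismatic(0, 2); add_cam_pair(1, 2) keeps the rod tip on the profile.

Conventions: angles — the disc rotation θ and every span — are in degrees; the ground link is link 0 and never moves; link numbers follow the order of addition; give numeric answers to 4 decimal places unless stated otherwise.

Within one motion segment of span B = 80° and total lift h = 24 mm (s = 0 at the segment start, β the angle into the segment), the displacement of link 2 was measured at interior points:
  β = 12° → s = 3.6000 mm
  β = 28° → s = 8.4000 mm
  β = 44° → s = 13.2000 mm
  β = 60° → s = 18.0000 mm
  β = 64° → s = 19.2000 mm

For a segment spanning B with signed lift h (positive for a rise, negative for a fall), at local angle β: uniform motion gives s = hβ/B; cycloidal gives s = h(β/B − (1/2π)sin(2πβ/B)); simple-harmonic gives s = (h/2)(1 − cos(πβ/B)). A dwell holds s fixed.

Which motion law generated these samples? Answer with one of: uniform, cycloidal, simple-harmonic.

candidates at β/B = r: uniform s = h·r (linear in β); cycloidal s = h·(r − sin(2πr)/(2π)); simple-harmonic s = (h/2)(1 − cos(πr))
β=12°: printed 3.6000 | uniform 3.6000, cycloidal 0.5098, simple-harmonic 1.3079
β=28°: printed 8.4000 | uniform 8.4000, cycloidal 5.3098, simple-harmonic 6.5521
β=44°: printed 13.2000 | uniform 13.2000, cycloidal 14.3804, simple-harmonic 13.8772
β=60°: printed 18.0000 | uniform 18.0000, cycloidal 21.8197, simple-harmonic 20.4853
β=64°: printed 19.2000 | uniform 19.2000, cycloidal 22.8328, simple-harmonic 21.7082
only one law matches every sample → uniform

uniform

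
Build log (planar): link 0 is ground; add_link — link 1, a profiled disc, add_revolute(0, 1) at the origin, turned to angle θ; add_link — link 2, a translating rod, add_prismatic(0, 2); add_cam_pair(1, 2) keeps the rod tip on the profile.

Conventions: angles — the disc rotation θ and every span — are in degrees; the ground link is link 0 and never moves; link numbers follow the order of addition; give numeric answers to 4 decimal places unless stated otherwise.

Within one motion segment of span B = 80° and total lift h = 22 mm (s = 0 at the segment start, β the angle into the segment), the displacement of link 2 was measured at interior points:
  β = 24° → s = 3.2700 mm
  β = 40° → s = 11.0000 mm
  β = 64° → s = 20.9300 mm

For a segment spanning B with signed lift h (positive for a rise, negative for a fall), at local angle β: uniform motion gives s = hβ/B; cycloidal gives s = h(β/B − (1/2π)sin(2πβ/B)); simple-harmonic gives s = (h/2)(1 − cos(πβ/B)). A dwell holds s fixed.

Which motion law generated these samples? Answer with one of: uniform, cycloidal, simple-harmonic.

candidates at β/B = r: uniform s = h·r (linear in β); cycloidal s = h·(r − sin(2πr)/(2π)); simple-harmonic s = (h/2)(1 − cos(πr))
β=24°: printed 3.2700 | uniform 6.6000, cycloidal 3.2700, simple-harmonic 4.5344
β=40°: printed 11.0000 | uniform 11.0000, cycloidal 11.0000, simple-harmonic 11.0000
β=64°: printed 20.9300 | uniform 17.6000, cycloidal 20.9300, simple-harmonic 19.8992
only one law matches every sample → cycloidal

cycloidal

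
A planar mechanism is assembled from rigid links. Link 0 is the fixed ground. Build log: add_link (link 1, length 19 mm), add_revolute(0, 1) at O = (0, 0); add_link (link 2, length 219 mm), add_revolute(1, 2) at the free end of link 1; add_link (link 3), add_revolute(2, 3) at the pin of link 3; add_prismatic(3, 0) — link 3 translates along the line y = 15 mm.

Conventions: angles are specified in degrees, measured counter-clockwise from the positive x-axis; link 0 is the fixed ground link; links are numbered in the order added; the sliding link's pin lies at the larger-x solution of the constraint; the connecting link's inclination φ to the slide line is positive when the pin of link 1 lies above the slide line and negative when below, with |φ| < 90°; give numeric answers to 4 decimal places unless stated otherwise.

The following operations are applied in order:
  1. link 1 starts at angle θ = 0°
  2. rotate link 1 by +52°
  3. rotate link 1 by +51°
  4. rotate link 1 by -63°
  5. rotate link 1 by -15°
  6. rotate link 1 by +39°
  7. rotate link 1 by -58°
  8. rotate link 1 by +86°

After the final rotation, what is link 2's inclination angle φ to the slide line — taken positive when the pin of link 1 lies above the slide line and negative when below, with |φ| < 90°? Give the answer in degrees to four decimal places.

geometry: r = 19 mm, L = 219 mm, e = 15 mm; θ starts at 0°
rotate link 1 by +52°: θ ← 0° +52° = 52°
rotate link 1 by +51°: θ ← 52° +51° = 103°
rotate link 1 by -63°: θ ← 103° -63° = 40°
rotate link 1 by -15°: θ ← 40° -15° = 25°
rotate link 1 by +39°: θ ← 25° +39° = 64°
rotate link 1 by -58°: θ ← 64° -58° = 6°
rotate link 1 by +86°: θ ← 6° +86° = 92°
h = r sin θ − e = 18.988426 − 15 = 3.988426
sin φ = h / L = 3.988426 / 219 = 0.01821199
φ = arcsin(0.01821199) = 1.043528°

1.0435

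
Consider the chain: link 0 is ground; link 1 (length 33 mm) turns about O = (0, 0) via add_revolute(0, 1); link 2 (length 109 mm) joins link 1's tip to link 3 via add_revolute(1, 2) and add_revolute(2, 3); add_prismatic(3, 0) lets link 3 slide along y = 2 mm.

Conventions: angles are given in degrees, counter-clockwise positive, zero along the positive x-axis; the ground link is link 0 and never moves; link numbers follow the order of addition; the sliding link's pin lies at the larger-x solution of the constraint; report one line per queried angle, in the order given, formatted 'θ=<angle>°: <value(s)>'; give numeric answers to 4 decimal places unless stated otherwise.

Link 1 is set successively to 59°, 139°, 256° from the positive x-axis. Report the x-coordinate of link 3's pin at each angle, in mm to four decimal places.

geometry: r = 33 mm, L = 109 mm, e = 2 mm
θ=59°: crank pin P = (r cos θ, r sin θ) = (16.996256, 28.286521)
θ=59°: h = r sin θ − e = 28.286521 − 2 = 26.286521
θ=59°: x = r cos θ + √(L² − h²) = 16.996256 + 105.782885 = 122.779142
θ=139°: crank pin P = (r cos θ, r sin θ) = (-24.905416, 21.649948)
θ=139°: h = r sin θ − e = 21.649948 − 2 = 19.649948
θ=139°: x = r cos θ + √(L² − h²) = -24.905416 + 107.214176 = 82.308760
θ=256°: crank pin P = (r cos θ, r sin θ) = (-7.983423, -32.019759)
θ=256°: h = r sin θ − e = -32.019759 − 2 = -34.019759
θ=256°: x = r cos θ + √(L² − h²) = -7.983423 + 103.555087 = 95.571664

θ=59°: 122.7791
θ=139°: 82.3088
θ=256°: 95.5717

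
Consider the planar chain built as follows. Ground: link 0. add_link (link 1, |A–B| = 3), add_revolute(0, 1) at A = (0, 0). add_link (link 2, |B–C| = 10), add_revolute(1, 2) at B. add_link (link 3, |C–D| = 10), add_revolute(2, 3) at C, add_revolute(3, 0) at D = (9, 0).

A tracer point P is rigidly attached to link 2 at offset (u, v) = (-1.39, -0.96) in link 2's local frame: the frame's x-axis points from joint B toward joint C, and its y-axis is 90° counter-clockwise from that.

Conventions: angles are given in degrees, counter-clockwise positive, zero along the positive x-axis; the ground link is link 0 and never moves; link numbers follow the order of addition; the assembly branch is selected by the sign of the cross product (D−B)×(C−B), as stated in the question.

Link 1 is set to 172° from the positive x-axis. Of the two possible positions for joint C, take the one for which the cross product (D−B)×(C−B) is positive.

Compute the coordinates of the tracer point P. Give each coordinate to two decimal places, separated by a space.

A=(0,0), D=(9.00,0)
B = A + 3.00·(cos172°, sin172°) = (-2.9708, 0.4175)
|BD| = 11.9781
circle(B,10.00) ∩ circle(D,10.00): a=5.9890, h=8.0082
  candidates: C₊=(3.2937,8.2121) cross=95.923; C₋=(2.7355,-7.7946) cross=-95.923
  branch + wants cross > 0 → take C=(3.2937,8.2121) (cross=95.923)
ex = (C−B)/|BC| = (0.6265,0.7795); ey = (-0.7795,0.6265)
P = B + -1.39·ex + -0.96·ey = (-3.0933,-1.2673)

-3.09 -1.27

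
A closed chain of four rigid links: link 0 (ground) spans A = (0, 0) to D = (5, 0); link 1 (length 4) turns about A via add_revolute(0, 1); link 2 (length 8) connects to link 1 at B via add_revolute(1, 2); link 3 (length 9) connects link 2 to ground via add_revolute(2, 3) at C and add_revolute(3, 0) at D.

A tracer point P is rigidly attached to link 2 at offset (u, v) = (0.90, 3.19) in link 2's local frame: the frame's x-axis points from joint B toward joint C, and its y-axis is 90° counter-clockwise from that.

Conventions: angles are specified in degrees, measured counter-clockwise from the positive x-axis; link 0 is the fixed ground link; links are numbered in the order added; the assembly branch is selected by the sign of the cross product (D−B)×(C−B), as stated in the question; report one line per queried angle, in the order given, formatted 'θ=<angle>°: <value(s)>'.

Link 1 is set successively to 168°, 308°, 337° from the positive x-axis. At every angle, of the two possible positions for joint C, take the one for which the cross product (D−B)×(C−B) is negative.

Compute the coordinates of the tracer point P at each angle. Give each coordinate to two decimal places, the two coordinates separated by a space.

A=(0,0), D=(5.00,0)
θ=168°: B = A + 4.00·(cos168°, sin168°) = (-3.9126, 0.8316)
θ=168°: |BD| = 8.9513
θ=168°: circle(B,8.00) ∩ circle(D,9.00): a=3.5261, h=7.1810
θ=168°:   candidates: C₊=(0.2654,7.6540) cross=64.279; C₋=(-1.0689,-6.6459) cross=-64.279
θ=168°:   branch - wants cross < 0 → take C=(-1.0689,-6.6459) (cross=-64.279)
θ=168°: ex = (C−B)/|BC| = (0.3555,-0.9347); ey = (0.9347,0.3555)
θ=168°: P = B + 0.90·ex + 3.19·ey = (-0.6110,1.1243)
θ=308°: B = A + 4.00·(cos308°, sin308°) = (2.4626, -3.1520)
θ=308°: |BD| = 4.0464
θ=308°: circle(B,8.00) ∩ circle(D,9.00): a=-0.0774, h=7.9996
θ=308°:   candidates: C₊=(-3.8174,1.8039) cross=32.370; C₋=(8.6456,-8.2286) cross=-32.370
θ=308°:   branch - wants cross < 0 → take C=(8.6456,-8.2286) (cross=-32.370)
θ=308°: ex = (C−B)/|BC| = (0.7729,-0.6346); ey = (0.6346,0.7729)
θ=308°: P = B + 0.90·ex + 3.19·ey = (5.1825,-1.2577)
θ=337°: B = A + 4.00·(cos337°, sin337°) = (3.6820, -1.5629)
θ=337°: |BD| = 2.0445
θ=337°: circle(B,8.00) ∩ circle(D,9.00): a=-3.1354, h=7.3600
θ=337°:   candidates: C₊=(-3.9657,0.7849) cross=15.047; C₋=(7.2873,-8.7045) cross=-15.047
θ=337°:   branch - wants cross < 0 → take C=(7.2873,-8.7045) (cross=-15.047)
θ=337°: ex = (C−B)/|BC| = (0.4507,-0.8927); ey = (0.8927,0.4507)
θ=337°: P = B + 0.90·ex + 3.19·ey = (6.9353,-0.9288)

θ=168°: -0.61 1.12
θ=308°: 5.18 -1.26
θ=337°: 6.94 -0.93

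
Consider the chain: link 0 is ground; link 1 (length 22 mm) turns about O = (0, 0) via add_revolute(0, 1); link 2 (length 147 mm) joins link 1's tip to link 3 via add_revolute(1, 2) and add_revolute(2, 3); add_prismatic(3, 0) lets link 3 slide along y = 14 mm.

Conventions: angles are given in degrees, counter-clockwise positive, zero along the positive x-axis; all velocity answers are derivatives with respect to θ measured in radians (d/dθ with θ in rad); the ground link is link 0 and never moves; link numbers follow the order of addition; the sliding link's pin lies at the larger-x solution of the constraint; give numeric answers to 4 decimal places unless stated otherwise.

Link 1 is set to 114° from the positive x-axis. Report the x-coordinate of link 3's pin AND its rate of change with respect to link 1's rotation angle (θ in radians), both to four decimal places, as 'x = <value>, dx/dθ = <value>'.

geometry: r = 22 mm, L = 147 mm, e = 14 mm
crank pin P = (r cos θ, r sin θ) = (-8.948206, 20.098000)
h = r sin θ − e = 20.098000 − 14 = 6.098000
x = r cos θ + √(L² − h²) = -8.948206 + 146.873464 = 137.925258
dx/dθ = −r sin θ − h·r cos θ/√(L² − h²) (θ in radians; h = 6.098000) = -19.726482

x = 137.9253, dx/dθ = -19.7265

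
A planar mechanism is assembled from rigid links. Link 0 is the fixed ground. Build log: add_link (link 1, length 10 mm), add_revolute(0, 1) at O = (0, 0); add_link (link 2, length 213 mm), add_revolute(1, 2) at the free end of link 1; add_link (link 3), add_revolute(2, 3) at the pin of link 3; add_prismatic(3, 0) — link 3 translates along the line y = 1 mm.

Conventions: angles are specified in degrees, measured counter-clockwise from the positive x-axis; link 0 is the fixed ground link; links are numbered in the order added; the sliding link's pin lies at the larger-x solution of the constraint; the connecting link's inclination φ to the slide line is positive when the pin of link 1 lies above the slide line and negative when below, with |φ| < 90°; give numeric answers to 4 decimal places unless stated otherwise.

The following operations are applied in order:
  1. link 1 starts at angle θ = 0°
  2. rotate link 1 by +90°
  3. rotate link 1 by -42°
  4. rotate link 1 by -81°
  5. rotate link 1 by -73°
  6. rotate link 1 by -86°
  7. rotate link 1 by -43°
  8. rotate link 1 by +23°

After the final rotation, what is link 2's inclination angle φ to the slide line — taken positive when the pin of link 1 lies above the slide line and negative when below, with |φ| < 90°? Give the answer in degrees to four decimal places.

geometry: r = 10 mm, L = 213 mm, e = 1 mm; θ starts at 0°
rotate link 1 by +90°: θ ← 0° +90° = 90°
rotate link 1 by -42°: θ ← 90° -42° = 48°
rotate link 1 by -81°: θ ← 48° -81° = -33°
rotate link 1 by -73°: θ ← -33° -73° = -106°
rotate link 1 by -86°: θ ← -106° -86° = -192°
rotate link 1 by -43°: θ ← -192° -43° = -235°
rotate link 1 by +23°: θ ← -235° +23° = -212°
h = r sin θ − e = 5.299193 − 1 = 4.299193
sin φ = h / L = 4.299193 / 213 = 0.02018400
φ = arcsin(0.02018400) = 1.156537°

1.1565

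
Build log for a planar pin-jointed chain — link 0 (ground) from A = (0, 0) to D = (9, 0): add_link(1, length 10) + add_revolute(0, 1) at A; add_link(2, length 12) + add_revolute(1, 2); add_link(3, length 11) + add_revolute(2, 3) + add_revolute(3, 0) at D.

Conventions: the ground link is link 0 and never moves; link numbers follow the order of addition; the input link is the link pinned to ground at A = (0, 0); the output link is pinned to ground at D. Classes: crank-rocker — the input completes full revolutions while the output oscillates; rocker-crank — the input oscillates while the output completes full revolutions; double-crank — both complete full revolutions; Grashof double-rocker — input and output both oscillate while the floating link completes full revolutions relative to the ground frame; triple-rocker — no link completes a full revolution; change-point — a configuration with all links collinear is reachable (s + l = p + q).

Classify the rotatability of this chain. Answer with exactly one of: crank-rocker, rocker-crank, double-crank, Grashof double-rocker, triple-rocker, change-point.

lengths: ground=9, input=10, coupler=12, output=11
sorted: s=9 (shortest), l=12 (longest), p+q=21
s + l = 21 vs p + q = 21
s + l = p + q → change-point (collinear configuration reachable)

change-point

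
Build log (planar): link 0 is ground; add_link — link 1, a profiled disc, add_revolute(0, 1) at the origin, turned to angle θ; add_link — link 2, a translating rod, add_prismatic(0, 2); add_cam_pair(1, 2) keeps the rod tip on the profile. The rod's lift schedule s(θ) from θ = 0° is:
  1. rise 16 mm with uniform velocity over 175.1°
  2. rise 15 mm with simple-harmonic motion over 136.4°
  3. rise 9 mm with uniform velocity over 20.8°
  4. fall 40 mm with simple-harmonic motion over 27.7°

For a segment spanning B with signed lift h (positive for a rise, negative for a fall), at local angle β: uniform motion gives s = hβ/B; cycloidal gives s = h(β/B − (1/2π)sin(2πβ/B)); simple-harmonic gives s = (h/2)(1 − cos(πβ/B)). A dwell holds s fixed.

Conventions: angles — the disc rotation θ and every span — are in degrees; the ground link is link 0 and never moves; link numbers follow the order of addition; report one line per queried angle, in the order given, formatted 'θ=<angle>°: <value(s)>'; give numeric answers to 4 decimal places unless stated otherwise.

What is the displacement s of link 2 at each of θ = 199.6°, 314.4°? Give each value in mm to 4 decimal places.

seg 1 [0°–175.1°] uniform, h=16: full span → s += 16 → s = 16.0000
seg 2 [175.1°–311.5°] simple-harmonic, h=15: θ=199.6° here. β=24.5, B=136.4. 15/2·(1 − cos(π·0.1796)) = 1.1627 → s = 17.1627
seg 2 [175.1°–311.5°] simple-harmonic, h=15: full span → s += 15 → s = 31.0000
seg 3 [311.5°–332.3°] uniform, h=9: θ=314.4° here. β=2.9, B=20.8. 9·2.9/20.8 = 1.2548 → s = 32.2548

θ=199.6°: 17.1627
θ=314.4°: 32.2548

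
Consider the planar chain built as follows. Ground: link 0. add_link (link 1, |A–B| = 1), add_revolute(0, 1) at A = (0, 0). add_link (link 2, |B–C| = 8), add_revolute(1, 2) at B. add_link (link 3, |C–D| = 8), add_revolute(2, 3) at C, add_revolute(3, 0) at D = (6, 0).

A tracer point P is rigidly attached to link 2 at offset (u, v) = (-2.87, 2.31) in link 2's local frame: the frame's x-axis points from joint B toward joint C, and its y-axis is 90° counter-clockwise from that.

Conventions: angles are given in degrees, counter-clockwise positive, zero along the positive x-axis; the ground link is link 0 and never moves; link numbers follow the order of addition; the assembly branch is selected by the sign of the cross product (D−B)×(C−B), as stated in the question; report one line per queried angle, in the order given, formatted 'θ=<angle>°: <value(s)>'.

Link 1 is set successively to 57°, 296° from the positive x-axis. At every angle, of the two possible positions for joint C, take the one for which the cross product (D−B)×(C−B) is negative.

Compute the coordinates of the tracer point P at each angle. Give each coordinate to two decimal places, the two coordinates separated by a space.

A=(0,0), D=(6.00,0)
θ=57°: B = A + 1.00·(cos57°, sin57°) = (0.5446, 0.8387)
θ=57°: |BD| = 5.5195
θ=57°: circle(B,8.00) ∩ circle(D,8.00): a=2.7597, h=7.5089
θ=57°:   candidates: C₊=(4.4133,7.8411) cross=41.445; C₋=(2.1314,-7.0024) cross=-41.445
θ=57°:   branch - wants cross < 0 → take C=(2.1314,-7.0024) (cross=-41.445)
θ=57°: ex = (C−B)/|BC| = (0.1983,-0.9801); ey = (0.9801,0.1983)
θ=57°: P = B + -2.87·ex + 2.31·ey = (2.2395,4.1098)
θ=296°: B = A + 1.00·(cos296°, sin296°) = (0.4384, -0.8988)
θ=296°: |BD| = 5.6338
θ=296°: circle(B,8.00) ∩ circle(D,8.00): a=2.8169, h=7.4877
θ=296°:   candidates: C₊=(2.0246,6.9424) cross=42.184; C₋=(4.4137,-7.8412) cross=-42.184
θ=296°:   branch - wants cross < 0 → take C=(4.4137,-7.8412) (cross=-42.184)
θ=296°: ex = (C−B)/|BC| = (0.4969,-0.8678); ey = (0.8678,0.4969)
θ=296°: P = B + -2.87·ex + 2.31·ey = (1.0168,2.7397)

θ=57°: 2.24 4.11
θ=296°: 1.02 2.74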